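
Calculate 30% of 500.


Convert percentage to decimal:
30% = 0.3
Multiply:
500 x 0.3 = 150

150


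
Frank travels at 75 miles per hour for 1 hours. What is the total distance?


Use the formula: distance = speed x time
Speed = 75 mph, Time = 1 hours
75 x 1 = 75 miles

75 miles


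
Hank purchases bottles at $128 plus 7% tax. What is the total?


Calculate the tax:
7% of $128 = $8.96
Add tax to price:
$128 + $8.96 = $136.96

$136.96


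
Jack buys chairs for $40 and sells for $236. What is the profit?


Selling price = $236
Cost price = $40
Profit = selling price - cost price:
Profit = $236 - $40 = $196

$196


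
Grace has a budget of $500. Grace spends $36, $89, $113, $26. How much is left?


Add up expenses:
$36 + $89 + $113 + $26 = $264
Subtract from budget:
$500 - $264 = $236

$236


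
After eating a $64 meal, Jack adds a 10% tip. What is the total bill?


Calculate the tip:
10% of $64 = $6.40
Add tip to meal cost:
$64 + $6.40 = $70.40

$70.40


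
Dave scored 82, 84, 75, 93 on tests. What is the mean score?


Add the scores:
82 + 84 + 75 + 93 = 334
Divide by the number of tests:
334 / 4 = 83.5

83.5


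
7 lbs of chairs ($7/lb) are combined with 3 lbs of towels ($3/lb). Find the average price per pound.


Cost of chairs:
7 x $7 = $49
Cost of towels:
3 x $3 = $9
Total cost: $49 + $9 = $58
Total weight: 10 lbs
Average: $58 / 10 = $5.80/lb

$5.80/lb


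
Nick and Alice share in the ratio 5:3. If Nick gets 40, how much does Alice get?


Find the multiplier:
40 / 5 = 8
Apply to Alice's share:
3 x 8 = 24

24


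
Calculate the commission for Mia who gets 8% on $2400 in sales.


Convert rate to decimal:
8% = 0.08
Multiply by sales:
$2400 x 0.08 = $192

$192


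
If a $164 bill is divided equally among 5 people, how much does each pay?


Total bill: $164
Number of people: 5
Each pays: $164 / 5 = $32.80

$32.80


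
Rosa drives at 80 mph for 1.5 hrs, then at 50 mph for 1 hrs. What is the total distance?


Leg 1 distance:
80 x 1.5 = 120 miles
Leg 2 distance:
50 x 1 = 50 miles
Total distance:
120 + 50 = 170 miles

170 miles


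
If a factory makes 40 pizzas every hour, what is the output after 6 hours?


Production rate: 40 pizzas per hour
Time: 6 hours
Total: 40 x 6 = 240 pizzas

240 pizzas


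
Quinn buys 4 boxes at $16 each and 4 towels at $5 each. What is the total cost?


Cost of boxes:
4 x $16 = $64
Cost of towels:
4 x $5 = $20
Add both:
$64 + $20 = $84

$84


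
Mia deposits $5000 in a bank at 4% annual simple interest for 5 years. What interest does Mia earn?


Use the formula I = P x R x T / 100
P x R x T = 5000 x 4 x 5 = 100000
I = 100000 / 100 = $1000

$1000


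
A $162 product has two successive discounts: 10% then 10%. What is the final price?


First discount:
10% of $162 = $16.20
Price after first discount:
$162 - $16.20 = $145.80
Second discount:
10% of $145.80 = $14.58
Final price:
$145.80 - $14.58 = $131.22

$131.22


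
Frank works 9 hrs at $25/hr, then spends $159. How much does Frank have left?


Calculate earnings:
9 x $25 = $225
Subtract spending:
$225 - $159 = $66

$66


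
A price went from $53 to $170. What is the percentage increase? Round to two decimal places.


Find the absolute change:
|170 - 53| = 117
Divide by original and multiply by 100:
117 / 53 x 100 = 220.7547...% ≈ 220.75%

220.75%


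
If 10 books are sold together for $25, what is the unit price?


Total cost: $25
Number of items: 10
Unit price: $25 / 10 = $2.50

$2.50


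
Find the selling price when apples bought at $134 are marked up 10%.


Calculate the markup amount:
10% of $134 = $13.40
Add to cost:
$134 + $13.40 = $147.40

$147.40


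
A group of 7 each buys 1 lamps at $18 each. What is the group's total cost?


Cost per person:
1 x $18 = $18
Group total:
7 x $18 = $126

$126


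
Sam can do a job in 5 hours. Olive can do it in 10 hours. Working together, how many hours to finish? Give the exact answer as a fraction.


Sam's rate: 1/5 of the job per hour
Olive's rate: 1/10 of the job per hour
Combined rate: 1/5 + 1/10 = 3/10 per hour
Time = 1 / (3/10) = 10/3 hours (≈ 3.33 hours)

10/3 hours


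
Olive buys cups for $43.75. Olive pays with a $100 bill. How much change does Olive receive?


Start with the amount paid:
$100
Subtract the price:
$100 - $43.75 = $56.25

$56.25


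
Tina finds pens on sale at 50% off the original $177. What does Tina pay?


Calculate the discount amount:
50% of $177 = $88.50
Subtract from original:
$177 - $88.50 = $88.50

$88.50


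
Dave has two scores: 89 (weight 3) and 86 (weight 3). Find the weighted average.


Weighted sum:
3 x 89 + 3 x 86 = 525
Total weight:
3 + 3 = 6
Weighted average:
525 / 6 = 87.5

87.5


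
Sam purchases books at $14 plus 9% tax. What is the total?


Calculate the tax:
9% of $14 = $1.26
Add tax to price:
$14 + $1.26 = $15.26

$15.26


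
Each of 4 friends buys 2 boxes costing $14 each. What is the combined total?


Cost per person:
2 x $14 = $28
Group total:
4 x $28 = $112

$112


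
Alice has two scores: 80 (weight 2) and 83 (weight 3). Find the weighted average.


Weighted sum:
2 x 80 + 3 x 83 = 409
Total weight:
2 + 3 = 5
Weighted average:
409 / 5 = 81.8

81.8


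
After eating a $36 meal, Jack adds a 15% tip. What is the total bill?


Calculate the tip:
15% of $36 = $5.40
Add tip to meal cost:
$36 + $5.40 = $41.40

$41.40


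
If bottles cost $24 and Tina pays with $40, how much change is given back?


Start with the amount paid:
$40
Subtract the price:
$40 - $24 = $16

$16


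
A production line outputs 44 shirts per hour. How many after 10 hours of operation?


Production rate: 44 shirts per hour
Time: 10 hours
Total: 44 x 10 = 440 shirts

440 shirts


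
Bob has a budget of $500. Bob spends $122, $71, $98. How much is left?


Add up expenses:
$122 + $71 + $98 = $291
Subtract from budget:
$500 - $291 = $209

$209


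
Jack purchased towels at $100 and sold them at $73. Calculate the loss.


Selling price = $73
Cost price = $100
Loss = cost price - selling price:
Loss = $100 - $73 = $27

$27


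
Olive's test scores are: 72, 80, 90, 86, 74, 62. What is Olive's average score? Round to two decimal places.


Add the scores:
72 + 80 + 90 + 86 + 74 + 62 = 464
Divide by the number of tests:
464 / 6 = 77.3333... ≈ 77.33

77.33


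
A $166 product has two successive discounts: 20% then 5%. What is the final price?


First discount:
20% of $166 = $33.20
Price after first discount:
$166 - $33.20 = $132.80
Second discount:
5% of $132.80 = $6.64
Final price:
$132.80 - $6.64 = $126.16

$126.16


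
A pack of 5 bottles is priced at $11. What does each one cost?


Total cost: $11
Number of items: 5
Unit price: $11 / 5 = $2.20

$2.20


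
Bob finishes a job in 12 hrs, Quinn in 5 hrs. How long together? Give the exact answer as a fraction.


Bob's rate: 1/12 of the job per hour
Quinn's rate: 1/5 of the job per hour
Combined rate: 1/12 + 1/5 = 17/60 per hour
Time = 1 / (17/60) = 60/17 hours (≈ 3.53 hours)

60/17 hours


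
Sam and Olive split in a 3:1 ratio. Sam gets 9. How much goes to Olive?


Find the multiplier:
9 / 3 = 3
Apply to Olive's share:
1 x 3 = 3

3


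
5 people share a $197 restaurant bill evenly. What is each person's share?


Total bill: $197
Number of people: 5
Each pays: $197 / 5 = $39.40

$39.40


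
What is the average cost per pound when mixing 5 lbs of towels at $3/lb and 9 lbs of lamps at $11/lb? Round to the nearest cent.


Cost of towels:
5 x $3 = $15
Cost of lamps:
9 x $11 = $99
Total cost: $15 + $99 = $114
Total weight: 14 lbs
Average: $114 / 14 = $8.1428... ≈ $8.14/lb

$8.14/lb


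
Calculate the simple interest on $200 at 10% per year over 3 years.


Use the formula I = P x R x T / 100
P x R x T = 200 x 10 x 3 = 6000
I = 6000 / 100 = $60

$60


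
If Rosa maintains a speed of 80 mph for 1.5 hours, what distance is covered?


Use the formula: distance = speed x time
Speed = 80 mph, Time = 1.5 hours
80 x 1.5 = 120 miles

120 miles


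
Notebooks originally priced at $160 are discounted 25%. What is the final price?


Calculate the discount amount:
25% of $160 = $40
Subtract from original:
$160 - $40 = $120

$120


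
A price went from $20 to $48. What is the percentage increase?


Find the absolute change:
|48 - 20| = 28
Divide by original and multiply by 100:
28 / 20 x 100 = 140%

140%


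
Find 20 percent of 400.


Convert percentage to decimal:
20% = 0.2
Multiply:
400 x 0.2 = 80

80


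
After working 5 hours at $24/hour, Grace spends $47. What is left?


Calculate earnings:
5 x $24 = $120
Subtract spending:
$120 - $47 = $73

$73


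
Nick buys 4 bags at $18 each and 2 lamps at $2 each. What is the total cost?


Cost of bags:
4 x $18 = $72
Cost of lamps:
2 x $2 = $4
Add both:
$72 + $4 = $76

$76


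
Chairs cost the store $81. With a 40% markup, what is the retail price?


Calculate the markup amount:
40% of $81 = $32.40
Add to cost:
$81 + $32.40 = $113.40

$113.40


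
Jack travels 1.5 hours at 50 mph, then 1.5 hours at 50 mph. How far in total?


Leg 1 distance:
50 x 1.5 = 75 miles
Leg 2 distance:
50 x 1.5 = 75 miles
Total distance:
75 + 75 = 150 miles

150 miles


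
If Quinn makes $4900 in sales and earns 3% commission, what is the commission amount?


Convert rate to decimal:
3% = 0.03
Multiply by sales:
$4900 x 0.03 = $147

$147


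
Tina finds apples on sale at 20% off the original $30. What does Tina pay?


Calculate the discount amount:
20% of $30 = $6
Subtract from original:
$30 - $6 = $24

$24


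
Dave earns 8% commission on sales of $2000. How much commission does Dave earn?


Convert rate to decimal:
8% = 0.08
Multiply by sales:
$2000 x 0.08 = $160

$160


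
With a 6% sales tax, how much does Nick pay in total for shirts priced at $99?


Calculate the tax:
6% of $99 = $5.94
Add tax to price:
$99 + $5.94 = $104.94

$104.94


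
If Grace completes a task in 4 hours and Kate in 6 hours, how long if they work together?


Grace's rate: 1/4 of the job per hour
Kate's rate: 1/6 of the job per hour
Combined rate: 1/4 + 1/6 = 5/12 per hour
Time = 1 / (5/12) = 12/5 = 2.4 hours

2.4 hours


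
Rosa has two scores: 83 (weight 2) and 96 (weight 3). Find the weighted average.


Weighted sum:
2 x 83 + 3 x 96 = 454
Total weight:
2 + 3 = 5
Weighted average:
454 / 5 = 90.8

90.8


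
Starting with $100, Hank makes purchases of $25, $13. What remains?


Add up expenses:
$25 + $13 = $38
Subtract from budget:
$100 - $38 = $62

$62


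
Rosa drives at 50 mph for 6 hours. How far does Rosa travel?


Use the formula: distance = speed x time
Speed = 50 mph, Time = 6 hours
50 x 6 = 300 miles

300 miles


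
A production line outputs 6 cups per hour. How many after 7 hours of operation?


Production rate: 6 cups per hour
Time: 7 hours
Total: 6 x 7 = 42 cups

42 cups


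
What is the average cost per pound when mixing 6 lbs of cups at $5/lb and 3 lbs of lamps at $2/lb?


Cost of cups:
6 x $5 = $30
Cost of lamps:
3 x $2 = $6
Total cost: $30 + $6 = $36
Total weight: 9 lbs
Average: $36 / 9 = $4/lb

$4/lb


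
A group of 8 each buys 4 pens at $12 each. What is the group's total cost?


Cost per person:
4 x $12 = $48
Group total:
8 x $48 = $384

$384


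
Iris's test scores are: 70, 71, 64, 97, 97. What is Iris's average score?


Add the scores:
70 + 71 + 64 + 97 + 97 = 399
Divide by the number of tests:
399 / 5 = 79.8

79.8


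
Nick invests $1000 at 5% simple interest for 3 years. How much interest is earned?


Use the formula I = P x R x T / 100
P x R x T = 1000 x 5 x 3 = 15000
I = 15000 / 100 = $150

$150


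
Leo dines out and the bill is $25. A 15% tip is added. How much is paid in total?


Calculate the tip:
15% of $25 = $3.75
Add tip to meal cost:
$25 + $3.75 = $28.75

$28.75


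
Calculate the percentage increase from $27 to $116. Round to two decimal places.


Find the absolute change:
|116 - 27| = 89
Divide by original and multiply by 100:
89 / 27 x 100 = 329.6296...% ≈ 329.63%

329.63%


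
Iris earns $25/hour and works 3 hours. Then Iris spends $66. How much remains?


Calculate earnings:
3 x $25 = $75
Subtract spending:
$75 - $66 = $9

$9


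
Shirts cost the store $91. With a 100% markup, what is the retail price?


Calculate the markup amount:
100% of $91 = $91
Add to cost:
$91 + $91 = $182

$182


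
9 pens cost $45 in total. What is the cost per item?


Total cost: $45
Number of items: 9
Unit price: $45 / 9 = $5

$5


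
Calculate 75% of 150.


Convert percentage to decimal:
75% = 0.75
Multiply:
150 x 0.75 = 112.5

112.5


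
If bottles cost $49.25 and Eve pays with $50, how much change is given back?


Start with the amount paid:
$50
Subtract the price:
$50 - $49.25 = $0.75

$0.75


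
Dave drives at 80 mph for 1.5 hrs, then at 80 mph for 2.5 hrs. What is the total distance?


Leg 1 distance:
80 x 1.5 = 120 miles
Leg 2 distance:
80 x 2.5 = 200 miles
Total distance:
120 + 200 = 320 miles

320 miles


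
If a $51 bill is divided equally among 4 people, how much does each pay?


Total bill: $51
Number of people: 4
Each pays: $51 / 4 = $12.75

$12.75


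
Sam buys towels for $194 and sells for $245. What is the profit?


Selling price = $245
Cost price = $194
Profit = selling price - cost price:
Profit = $245 - $194 = $51

$51


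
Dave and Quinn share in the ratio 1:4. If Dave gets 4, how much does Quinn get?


Find the multiplier:
4 / 1 = 4
Apply to Quinn's share:
4 x 4 = 16

16


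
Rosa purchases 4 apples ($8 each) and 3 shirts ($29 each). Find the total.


Cost of apples:
4 x $8 = $32
Cost of shirts:
3 x $29 = $87
Add both:
$32 + $87 = $119

$119


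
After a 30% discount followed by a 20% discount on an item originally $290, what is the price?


First discount:
30% of $290 = $87
Price after first discount:
$290 - $87 = $203
Second discount:
20% of $203 = $40.60
Final price:
$203 - $40.60 = $162.40

$162.40


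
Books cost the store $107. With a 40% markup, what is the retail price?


Calculate the markup amount:
40% of $107 = $42.80
Add to cost:
$107 + $42.80 = $149.80

$149.80


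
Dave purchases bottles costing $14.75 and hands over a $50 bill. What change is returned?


Start with the amount paid:
$50
Subtract the price:
$50 - $14.75 = $35.25

$35.25


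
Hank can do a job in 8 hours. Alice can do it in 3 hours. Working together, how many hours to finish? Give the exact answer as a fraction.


Hank's rate: 1/8 of the job per hour
Alice's rate: 1/3 of the job per hour
Combined rate: 1/8 + 1/3 = 11/24 per hour
Time = 1 / (11/24) = 24/11 hours (≈ 2.18 hours)

24/11 hours


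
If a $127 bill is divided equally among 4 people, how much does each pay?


Total bill: $127
Number of people: 4
Each pays: $127 / 4 = $31.75

$31.75


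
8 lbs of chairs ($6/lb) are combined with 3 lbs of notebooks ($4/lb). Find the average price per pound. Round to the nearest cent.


Cost of chairs:
8 x $6 = $48
Cost of notebooks:
3 x $4 = $12
Total cost: $48 + $12 = $60
Total weight: 11 lbs
Average: $60 / 11 = $5.4545... ≈ $5.45/lb

$5.45/lb


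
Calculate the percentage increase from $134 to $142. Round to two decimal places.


Find the absolute change:
|142 - 134| = 8
Divide by original and multiply by 100:
8 / 134 x 100 = 5.9701...% ≈ 5.97%

5.97%


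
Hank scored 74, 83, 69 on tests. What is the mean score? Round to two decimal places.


Add the scores:
74 + 83 + 69 = 226
Divide by the number of tests:
226 / 3 = 75.3333... ≈ 75.33

75.33


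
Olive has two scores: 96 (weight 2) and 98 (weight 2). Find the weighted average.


Weighted sum:
2 x 96 + 2 x 98 = 388
Total weight:
2 + 2 = 4
Weighted average:
388 / 4 = 97

97


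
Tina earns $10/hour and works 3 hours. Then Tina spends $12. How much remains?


Calculate earnings:
3 x $10 = $30
Subtract spending:
$30 - $12 = $18

$18


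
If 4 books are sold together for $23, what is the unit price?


Total cost: $23
Number of items: 4
Unit price: $23 / 4 = $5.75

$5.75


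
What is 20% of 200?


Convert percentage to decimal:
20% = 0.2
Multiply:
200 x 0.2 = 40

40


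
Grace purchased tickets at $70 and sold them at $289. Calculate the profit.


Selling price = $289
Cost price = $70
Profit = selling price - cost price:
Profit = $289 - $70 = $219

$219


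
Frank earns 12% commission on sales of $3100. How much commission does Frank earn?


Convert rate to decimal:
12% = 0.12
Multiply by sales:
$3100 x 0.12 = $372

$372


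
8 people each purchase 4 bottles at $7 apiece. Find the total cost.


Cost per person:
4 x $7 = $28
Group total:
8 x $28 = $224

$224


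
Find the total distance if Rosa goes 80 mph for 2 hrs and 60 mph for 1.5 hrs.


Leg 1 distance:
80 x 2 = 160 miles
Leg 2 distance:
60 x 1.5 = 90 miles
Total distance:
160 + 90 = 250 miles

250 miles


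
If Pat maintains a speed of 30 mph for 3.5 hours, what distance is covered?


Use the formula: distance = speed x time
Speed = 30 mph, Time = 3.5 hours
30 x 3.5 = 105 miles

105 miles


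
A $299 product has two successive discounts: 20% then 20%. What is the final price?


First discount:
20% of $299 = $59.80
Price after first discount:
$299 - $59.80 = $239.20
Second discount:
20% of $239.20 = $47.84
Final price:
$239.20 - $47.84 = $191.36

$191.36


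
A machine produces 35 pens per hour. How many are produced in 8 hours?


Production rate: 35 pens per hour
Time: 8 hours
Total: 35 x 8 = 280 pens

280 pens


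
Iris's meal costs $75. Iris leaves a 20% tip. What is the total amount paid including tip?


Calculate the tip:
20% of $75 = $15
Add tip to meal cost:
$75 + $15 = $90

$90


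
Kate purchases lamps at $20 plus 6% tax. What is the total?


Calculate the tax:
6% of $20 = $1.20
Add tax to price:
$20 + $1.20 = $21.20

$21.20


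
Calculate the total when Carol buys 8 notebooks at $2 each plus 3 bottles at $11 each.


Cost of notebooks:
8 x $2 = $16
Cost of bottles:
3 x $11 = $33
Add both:
$16 + $33 = $49

$49


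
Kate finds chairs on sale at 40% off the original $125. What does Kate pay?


Calculate the discount amount:
40% of $125 = $50
Subtract from original:
$125 - $50 = $75

$75


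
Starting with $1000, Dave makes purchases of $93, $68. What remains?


Add up expenses:
$93 + $68 = $161
Subtract from budget:
$1000 - $161 = $839

$839


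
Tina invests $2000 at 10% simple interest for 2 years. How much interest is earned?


Use the formula I = P x R x T / 100
P x R x T = 2000 x 10 x 2 = 40000
I = 40000 / 100 = $400

$400


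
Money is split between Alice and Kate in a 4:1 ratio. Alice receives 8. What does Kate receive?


Find the multiplier:
8 / 4 = 2
Apply to Kate's share:
1 x 2 = 2

2


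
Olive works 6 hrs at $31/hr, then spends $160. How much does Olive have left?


Calculate earnings:
6 x $31 = $186
Subtract spending:
$186 - $160 = $26

$26


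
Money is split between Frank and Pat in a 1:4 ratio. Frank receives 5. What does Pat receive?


Find the multiplier:
5 / 1 = 5
Apply to Pat's share:
4 x 5 = 20

20


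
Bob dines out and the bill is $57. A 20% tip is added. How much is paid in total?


Calculate the tip:
20% of $57 = $11.40
Add tip to meal cost:
$57 + $11.40 = $68.40

$68.40


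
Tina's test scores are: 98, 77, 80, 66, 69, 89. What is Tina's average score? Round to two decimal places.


Add the scores:
98 + 77 + 80 + 66 + 69 + 89 = 479
Divide by the number of tests:
479 / 6 = 79.8333... ≈ 79.83

79.83


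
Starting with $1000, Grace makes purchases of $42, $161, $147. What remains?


Add up expenses:
$42 + $161 + $147 = $350
Subtract from budget:
$1000 - $350 = $650

$650


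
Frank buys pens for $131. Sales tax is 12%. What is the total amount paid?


Calculate the tax:
12% of $131 = $15.72
Add tax to price:
$131 + $15.72 = $146.72

$146.72


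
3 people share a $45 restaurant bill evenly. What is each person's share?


Total bill: $45
Number of people: 3
Each pays: $45 / 3 = $15

$15


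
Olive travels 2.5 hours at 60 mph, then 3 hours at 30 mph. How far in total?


Leg 1 distance:
60 x 2.5 = 150 miles
Leg 2 distance:
30 x 3 = 90 miles
Total distance:
150 + 90 = 240 miles

240 miles


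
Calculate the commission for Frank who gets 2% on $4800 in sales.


Convert rate to decimal:
2% = 0.02
Multiply by sales:
$4800 x 0.02 = $96

$96


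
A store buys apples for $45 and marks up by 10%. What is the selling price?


Calculate the markup amount:
10% of $45 = $4.50
Add to cost:
$45 + $4.50 = $49.50

$49.50


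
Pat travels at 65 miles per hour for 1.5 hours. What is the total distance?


Use the formula: distance = speed x time
Speed = 65 mph, Time = 1.5 hours
65 x 1.5 = 97.5 miles

97.5 miles


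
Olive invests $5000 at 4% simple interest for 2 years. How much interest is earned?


Use the formula I = P x R x T / 100
P x R x T = 5000 x 4 x 2 = 40000
I = 40000 / 100 = $400

$400


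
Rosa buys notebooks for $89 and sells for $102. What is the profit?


Selling price = $102
Cost price = $89
Profit = selling price - cost price:
Profit = $102 - $89 = $13

$13


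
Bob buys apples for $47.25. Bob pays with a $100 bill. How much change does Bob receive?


Start with the amount paid:
$100
Subtract the price:
$100 - $47.25 = $52.75

$52.75


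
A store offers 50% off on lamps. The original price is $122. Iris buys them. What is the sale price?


Calculate the discount amount:
50% of $122 = $61
Subtract from original:
$122 - $61 = $61

$61


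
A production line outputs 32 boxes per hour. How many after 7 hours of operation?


Production rate: 32 boxes per hour
Time: 7 hours
Total: 32 x 7 = 224 boxes

224 boxes


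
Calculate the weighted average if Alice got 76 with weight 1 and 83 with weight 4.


Weighted sum:
1 x 76 + 4 x 83 = 408
Total weight:
1 + 4 = 5
Weighted average:
408 / 5 = 81.6

81.6


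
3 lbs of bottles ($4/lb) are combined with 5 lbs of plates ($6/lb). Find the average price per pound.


Cost of bottles:
3 x $4 = $12
Cost of plates:
5 x $6 = $30
Total cost: $12 + $30 = $42
Total weight: 8 lbs
Average: $42 / 8 = $5.25/lb

$5.25/lb


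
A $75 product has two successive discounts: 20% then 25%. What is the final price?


First discount:
20% of $75 = $15
Price after first discount:
$75 - $15 = $60
Second discount:
25% of $60 = $15
Final price:
$60 - $15 = $45

$45


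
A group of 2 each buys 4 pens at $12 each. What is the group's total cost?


Cost per person:
4 x $12 = $48
Group total:
2 x $48 = $96

$96


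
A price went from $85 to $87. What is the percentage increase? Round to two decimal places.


Find the absolute change:
|87 - 85| = 2
Divide by original and multiply by 100:
2 / 85 x 100 = 2.3529...% ≈ 2.35%

2.35%


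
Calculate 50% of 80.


Convert percentage to decimal:
50% = 0.5
Multiply:
80 x 0.5 = 40

40


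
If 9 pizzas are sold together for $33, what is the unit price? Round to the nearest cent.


Total cost: $33
Number of items: 9
Unit price: $33 / 9 = $3.6666... ≈ $3.67

$3.67


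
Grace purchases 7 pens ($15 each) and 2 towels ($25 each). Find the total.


Cost of pens:
7 x $15 = $105
Cost of towels:
2 x $25 = $50
Add both:
$105 + $50 = $155

$155


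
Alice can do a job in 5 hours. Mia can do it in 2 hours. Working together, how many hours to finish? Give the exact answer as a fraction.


Alice's rate: 1/5 of the job per hour
Mia's rate: 1/2 of the job per hour
Combined rate: 1/5 + 1/2 = 7/10 per hour
Time = 1 / (7/10) = 10/7 hours (≈ 1.43 hours)

10/7 hours


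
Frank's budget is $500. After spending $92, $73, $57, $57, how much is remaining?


Add up expenses:
$92 + $73 + $57 + $57 = $279
Subtract from budget:
$500 - $279 = $221

$221


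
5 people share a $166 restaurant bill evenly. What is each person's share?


Total bill: $166
Number of people: 5
Each pays: $166 / 5 = $33.20

$33.20


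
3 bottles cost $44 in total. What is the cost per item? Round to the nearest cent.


Total cost: $44
Number of items: 3
Unit price: $44 / 3 = $14.6666... ≈ $14.67

$14.67


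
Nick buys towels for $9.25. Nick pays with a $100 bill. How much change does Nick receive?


Start with the amount paid:
$100
Subtract the price:
$100 - $9.25 = $90.75

$90.75


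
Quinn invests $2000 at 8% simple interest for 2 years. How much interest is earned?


Use the formula I = P x R x T / 100
P x R x T = 2000 x 8 x 2 = 32000
I = 32000 / 100 = $320

$320


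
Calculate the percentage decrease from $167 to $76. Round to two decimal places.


Find the absolute change:
|76 - 167| = 91
Divide by original and multiply by 100:
91 / 167 x 100 = 54.4910...% ≈ 54.49%

54.49%


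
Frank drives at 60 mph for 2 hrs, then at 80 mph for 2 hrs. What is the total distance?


Leg 1 distance:
60 x 2 = 120 miles
Leg 2 distance:
80 x 2 = 160 miles
Total distance:
120 + 160 = 280 miles

280 miles


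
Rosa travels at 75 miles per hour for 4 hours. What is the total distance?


Use the formula: distance = speed x time
Speed = 75 mph, Time = 4 hours
75 x 4 = 300 miles

300 miles


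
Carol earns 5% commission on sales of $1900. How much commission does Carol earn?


Convert rate to decimal:
5% = 0.05
Multiply by sales:
$1900 x 0.05 = $95

$95


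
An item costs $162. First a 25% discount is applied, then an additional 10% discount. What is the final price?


First discount:
25% of $162 = $40.50
Price after first discount:
$162 - $40.50 = $121.50
Second discount:
10% of $121.50 = $12.15
Final price:
$121.50 - $12.15 = $109.35

$109.35


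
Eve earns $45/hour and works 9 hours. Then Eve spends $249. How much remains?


Calculate earnings:
9 x $45 = $405
Subtract spending:
$405 - $249 = $156

$156


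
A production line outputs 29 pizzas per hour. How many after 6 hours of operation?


Production rate: 29 pizzas per hour
Time: 6 hours
Total: 29 x 6 = 174 pizzas

174 pizzas


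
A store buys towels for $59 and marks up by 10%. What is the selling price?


Calculate the markup amount:
10% of $59 = $5.90
Add to cost:
$59 + $5.90 = $64.90

$64.90


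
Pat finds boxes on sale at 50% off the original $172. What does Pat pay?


Calculate the discount amount:
50% of $172 = $86
Subtract from original:
$172 - $86 = $86

$86


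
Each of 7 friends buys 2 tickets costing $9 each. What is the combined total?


Cost per person:
2 x $9 = $18
Group total:
7 x $18 = $126

$126


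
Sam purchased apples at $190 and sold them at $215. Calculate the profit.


Selling price = $215
Cost price = $190
Profit = selling price - cost price:
Profit = $215 - $190 = $25

$25


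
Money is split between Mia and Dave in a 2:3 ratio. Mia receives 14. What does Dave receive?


Find the multiplier:
14 / 2 = 7
Apply to Dave's share:
3 x 7 = 21

21


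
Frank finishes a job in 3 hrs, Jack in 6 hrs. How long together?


Frank's rate: 1/3 of the job per hour
Jack's rate: 1/6 of the job per hour
Combined rate: 1/3 + 1/6 = 1/2 per hour
Time = 1 / (1/2) = 2 hours

2 hours


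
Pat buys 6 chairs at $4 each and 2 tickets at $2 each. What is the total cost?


Cost of chairs:
6 x $4 = $24
Cost of tickets:
2 x $2 = $4
Add both:
$24 + $4 = $28

$28


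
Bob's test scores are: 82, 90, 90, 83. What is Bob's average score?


Add the scores:
82 + 90 + 90 + 83 = 345
Divide by the number of tests:
345 / 4 = 86.25

86.25


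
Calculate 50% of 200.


Convert percentage to decimal:
50% = 0.5
Multiply:
200 x 0.5 = 100

100


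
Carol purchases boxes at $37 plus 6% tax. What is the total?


Calculate the tax:
6% of $37 = $2.22
Add tax to price:
$37 + $2.22 = $39.22

$39.22


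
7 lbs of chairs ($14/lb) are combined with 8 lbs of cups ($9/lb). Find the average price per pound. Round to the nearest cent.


Cost of chairs:
7 x $14 = $98
Cost of cups:
8 x $9 = $72
Total cost: $98 + $72 = $170
Total weight: 15 lbs
Average: $170 / 15 = $11.3333... ≈ $11.33/lb

$11.33/lb


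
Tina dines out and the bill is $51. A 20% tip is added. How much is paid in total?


Calculate the tip:
20% of $51 = $10.20
Add tip to meal cost:
$51 + $10.20 = $61.20

$61.20


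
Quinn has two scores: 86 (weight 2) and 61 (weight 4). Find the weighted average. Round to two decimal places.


Weighted sum:
2 x 86 + 4 x 61 = 416
Total weight:
2 + 4 = 6
Weighted average:
416 / 6 = 69.3333... ≈ 69.33

69.33


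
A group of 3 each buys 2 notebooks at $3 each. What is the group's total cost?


Cost per person:
2 x $3 = $6
Group total:
3 x $6 = $18

$18


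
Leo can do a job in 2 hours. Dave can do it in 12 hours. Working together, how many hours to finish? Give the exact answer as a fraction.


Leo's rate: 1/2 of the job per hour
Dave's rate: 1/12 of the job per hour
Combined rate: 1/2 + 1/12 = 7/12 per hour
Time = 1 / (7/12) = 12/7 hours (≈ 1.71 hours)

12/7 hours


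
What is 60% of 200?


Convert percentage to decimal:
60% = 0.6
Multiply:
200 x 0.6 = 120

120


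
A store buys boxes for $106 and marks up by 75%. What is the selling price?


Calculate the markup amount:
75% of $106 = $79.50
Add to cost:
$106 + $79.50 = $185.50

$185.50


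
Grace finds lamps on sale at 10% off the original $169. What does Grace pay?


Calculate the discount amount:
10% of $169 = $16.90
Subtract from original:
$169 - $16.90 = $152.10

$152.10


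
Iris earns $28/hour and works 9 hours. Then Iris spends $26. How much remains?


Calculate earnings:
9 x $28 = $252
Subtract spending:
$252 - $26 = $226

$226


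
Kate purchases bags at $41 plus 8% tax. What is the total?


Calculate the tax:
8% of $41 = $3.28
Add tax to price:
$41 + $3.28 = $44.28

$44.28


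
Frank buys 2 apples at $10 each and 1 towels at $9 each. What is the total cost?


Cost of apples:
2 x $10 = $20
Cost of towels:
1 x $9 = $9
Add both:
$20 + $9 = $29

$29


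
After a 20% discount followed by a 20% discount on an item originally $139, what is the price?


First discount:
20% of $139 = $27.80
Price after first discount:
$139 - $27.80 = $111.20
Second discount:
20% of $111.20 = $22.24
Final price:
$111.20 - $22.24 = $88.96

$88.96


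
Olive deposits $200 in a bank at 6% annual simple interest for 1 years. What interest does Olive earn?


Use the formula I = P x R x T / 100
P x R x T = 200 x 6 x 1 = 1200
I = 1200 / 100 = $12

$12


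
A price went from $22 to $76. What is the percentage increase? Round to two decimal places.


Find the absolute change:
|76 - 22| = 54
Divide by original and multiply by 100:
54 / 22 x 100 = 245.4545...% ≈ 245.45%

245.45%


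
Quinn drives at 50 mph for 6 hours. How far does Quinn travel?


Use the formula: distance = speed x time
Speed = 50 mph, Time = 6 hours
50 x 6 = 300 miles

300 miles


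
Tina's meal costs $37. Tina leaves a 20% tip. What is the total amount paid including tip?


Calculate the tip:
20% of $37 = $7.40
Add tip to meal cost:
$37 + $7.40 = $44.40

$44.40


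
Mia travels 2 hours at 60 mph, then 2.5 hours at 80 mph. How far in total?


Leg 1 distance:
60 x 2 = 120 miles
Leg 2 distance:
80 x 2.5 = 200 miles
Total distance:
120 + 200 = 320 miles

320 miles


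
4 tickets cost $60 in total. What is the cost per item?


Total cost: $60
Number of items: 4
Unit price: $60 / 4 = $15

$15


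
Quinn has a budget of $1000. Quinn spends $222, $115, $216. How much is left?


Add up expenses:
$222 + $115 + $216 = $553
Subtract from budget:
$1000 - $553 = $447

$447


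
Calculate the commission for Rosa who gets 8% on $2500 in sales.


Convert rate to decimal:
8% = 0.08
Multiply by sales:
$2500 x 0.08 = $200

$200


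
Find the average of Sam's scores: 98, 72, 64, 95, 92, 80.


Add the scores:
98 + 72 + 64 + 95 + 92 + 80 = 501
Divide by the number of tests:
501 / 6 = 83.5

83.5


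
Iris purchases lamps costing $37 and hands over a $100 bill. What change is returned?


Start with the amount paid:
$100
Subtract the price:
$100 - $37 = $63

$63


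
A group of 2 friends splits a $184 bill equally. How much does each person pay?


Total bill: $184
Number of people: 2
Each pays: $184 / 2 = $92

$92


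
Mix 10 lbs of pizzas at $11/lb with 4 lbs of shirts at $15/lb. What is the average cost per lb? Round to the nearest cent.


Cost of pizzas:
10 x $11 = $110
Cost of shirts:
4 x $15 = $60
Total cost: $110 + $60 = $170
Total weight: 14 lbs
Average: $170 / 14 = $12.1428... ≈ $12.14/lb

$12.14/lb


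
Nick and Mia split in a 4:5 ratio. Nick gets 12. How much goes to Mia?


Find the multiplier:
12 / 4 = 3
Apply to Mia's share:
5 x 3 = 15

15


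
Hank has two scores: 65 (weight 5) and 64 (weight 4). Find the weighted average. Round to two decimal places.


Weighted sum:
5 x 65 + 4 x 64 = 581
Total weight:
5 + 4 = 9
Weighted average:
581 / 9 = 64.5555... ≈ 64.56

64.56


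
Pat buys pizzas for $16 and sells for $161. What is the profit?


Selling price = $161
Cost price = $16
Profit = selling price - cost price:
Profit = $161 - $16 = $145

$145


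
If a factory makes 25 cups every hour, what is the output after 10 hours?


Production rate: 25 cups per hour
Time: 10 hours
Total: 25 x 10 = 250 cups

250 cups


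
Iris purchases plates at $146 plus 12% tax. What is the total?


Calculate the tax:
12% of $146 = $17.52
Add tax to price:
$146 + $17.52 = $163.52

$163.52


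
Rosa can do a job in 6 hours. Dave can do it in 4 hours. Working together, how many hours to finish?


Rosa's rate: 1/6 of the job per hour
Dave's rate: 1/4 of the job per hour
Combined rate: 1/6 + 1/4 = 5/12 per hour
Time = 1 / (5/12) = 12/5 = 2.4 hours

2.4 hours


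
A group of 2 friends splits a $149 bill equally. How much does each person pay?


Total bill: $149
Number of people: 2
Each pays: $149 / 2 = $74.50

$74.50


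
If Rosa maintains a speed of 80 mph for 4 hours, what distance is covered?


Use the formula: distance = speed x time
Speed = 80 mph, Time = 4 hours
80 x 4 = 320 miles

320 miles


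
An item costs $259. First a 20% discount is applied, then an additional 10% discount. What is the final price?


First discount:
20% of $259 = $51.80
Price after first discount:
$259 - $51.80 = $207.20
Second discount:
10% of $207.20 = $20.72
Final price:
$207.20 - $20.72 = $186.48

$186.48


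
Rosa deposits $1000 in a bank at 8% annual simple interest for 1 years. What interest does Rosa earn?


Use the formula I = P x R x T / 100
P x R x T = 1000 x 8 x 1 = 8000
I = 8000 / 100 = $80

$80


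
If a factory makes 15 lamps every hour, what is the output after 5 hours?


Production rate: 15 lamps per hour
Time: 5 hours
Total: 15 x 5 = 75 lamps

75 lamps


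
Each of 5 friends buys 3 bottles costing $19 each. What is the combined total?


Cost per person:
3 x $19 = $57
Group total:
5 x $57 = $285

$285


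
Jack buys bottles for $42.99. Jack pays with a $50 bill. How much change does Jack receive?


Start with the amount paid:
$50
Subtract the price:
$50 - $42.99 = $7.01

$7.01


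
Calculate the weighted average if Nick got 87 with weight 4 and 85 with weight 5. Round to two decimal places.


Weighted sum:
4 x 87 + 5 x 85 = 773
Total weight:
4 + 5 = 9
Weighted average:
773 / 9 = 85.8888... ≈ 85.89

85.89


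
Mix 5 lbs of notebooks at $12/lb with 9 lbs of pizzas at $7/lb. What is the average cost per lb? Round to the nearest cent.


Cost of notebooks:
5 x $12 = $60
Cost of pizzas:
9 x $7 = $63
Total cost: $60 + $63 = $123
Total weight: 14 lbs
Average: $123 / 14 = $8.7857... ≈ $8.79/lb

$8.79/lb


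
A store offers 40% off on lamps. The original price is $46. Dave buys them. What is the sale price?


Calculate the discount amount:
40% of $46 = $18.40
Subtract from original:
$46 - $18.40 = $27.60

$27.60


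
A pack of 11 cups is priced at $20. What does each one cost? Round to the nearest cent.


Total cost: $20
Number of items: 11
Unit price: $20 / 11 = $1.8181... ≈ $1.82

$1.82


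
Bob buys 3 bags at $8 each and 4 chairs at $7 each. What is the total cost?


Cost of bags:
3 x $8 = $24
Cost of chairs:
4 x $7 = $28
Add both:
$24 + $28 = $52

$52


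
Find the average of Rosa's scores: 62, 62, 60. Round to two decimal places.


Add the scores:
62 + 62 + 60 = 184
Divide by the number of tests:
184 / 3 = 61.3333... ≈ 61.33

61.33


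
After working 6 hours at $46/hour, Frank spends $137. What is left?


Calculate earnings:
6 x $46 = $276
Subtract spending:
$276 - $137 = $139

$139


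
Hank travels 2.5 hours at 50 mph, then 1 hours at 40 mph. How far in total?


Leg 1 distance:
50 x 2.5 = 125 miles
Leg 2 distance:
40 x 1 = 40 miles
Total distance:
125 + 40 = 165 miles

165 miles


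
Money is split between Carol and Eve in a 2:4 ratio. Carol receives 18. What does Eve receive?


Find the multiplier:
18 / 2 = 9
Apply to Eve's share:
4 x 9 = 36

36


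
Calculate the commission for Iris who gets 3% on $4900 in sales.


Convert rate to decimal:
3% = 0.03
Multiply by sales:
$4900 x 0.03 = $147

$147


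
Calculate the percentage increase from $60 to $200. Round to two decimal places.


Find the absolute change:
|200 - 60| = 140
Divide by original and multiply by 100:
140 / 60 x 100 = 233.3333...% ≈ 233.33%

233.33%


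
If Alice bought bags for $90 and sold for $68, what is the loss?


Selling price = $68
Cost price = $90
Loss = cost price - selling price:
Loss = $90 - $68 = $22

$22


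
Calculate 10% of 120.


Convert percentage to decimal:
10% = 0.1
Multiply:
120 x 0.1 = 12

12


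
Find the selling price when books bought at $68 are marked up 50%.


Calculate the markup amount:
50% of $68 = $34
Add to cost:
$68 + $34 = $102

$102


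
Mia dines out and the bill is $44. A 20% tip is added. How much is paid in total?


Calculate the tip:
20% of $44 = $8.80
Add tip to meal cost:
$44 + $8.80 = $52.80

$52.80


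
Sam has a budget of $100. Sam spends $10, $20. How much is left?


Add up expenses:
$10 + $20 = $30
Subtract from budget:
$100 - $30 = $70

$70


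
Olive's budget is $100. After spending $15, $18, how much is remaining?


Add up expenses:
$15 + $18 = $33
Subtract from budget:
$100 - $33 = $67

$67


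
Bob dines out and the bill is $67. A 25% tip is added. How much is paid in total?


Calculate the tip:
25% of $67 = $16.75
Add tip to meal cost:
$67 + $16.75 = $83.75

$83.75


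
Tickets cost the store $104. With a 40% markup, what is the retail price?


Calculate the markup amount:
40% of $104 = $41.60
Add to cost:
$104 + $41.60 = $145.60

$145.60


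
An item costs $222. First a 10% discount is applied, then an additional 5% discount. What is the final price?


First discount:
10% of $222 = $22.20
Price after first discount:
$222 - $22.20 = $199.80
Second discount:
5% of $199.80 = $9.99
Final price:
$199.80 - $9.99 = $189.81

$189.81


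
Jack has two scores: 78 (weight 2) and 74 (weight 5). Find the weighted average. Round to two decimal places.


Weighted sum:
2 x 78 + 5 x 74 = 526
Total weight:
2 + 5 = 7
Weighted average:
526 / 7 = 75.1428... ≈ 75.14

75.14


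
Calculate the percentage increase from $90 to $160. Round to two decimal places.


Find the absolute change:
|160 - 90| = 70
Divide by original and multiply by 100:
70 / 90 x 100 = 77.7777...% ≈ 77.78%

77.78%
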